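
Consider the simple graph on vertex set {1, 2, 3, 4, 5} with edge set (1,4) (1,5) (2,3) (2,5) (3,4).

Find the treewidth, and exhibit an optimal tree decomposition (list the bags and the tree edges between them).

Every bag has size at most 3, so the width is 3 − 1 = 2 and tw(G) ≤ 2. The edges 4–3–2–5–1–4 form a cycle, so G is not a tree and its treewidth is at least 2. Hence tw(G) = 2 exactly.

Treewidth 2.
One optimal decomposition is:
Bags: B1 = {2, 3, 4}  B2 = {2, 4, 5}  B3 = {1, 4, 5}
Tree: B1–B2, B2–B3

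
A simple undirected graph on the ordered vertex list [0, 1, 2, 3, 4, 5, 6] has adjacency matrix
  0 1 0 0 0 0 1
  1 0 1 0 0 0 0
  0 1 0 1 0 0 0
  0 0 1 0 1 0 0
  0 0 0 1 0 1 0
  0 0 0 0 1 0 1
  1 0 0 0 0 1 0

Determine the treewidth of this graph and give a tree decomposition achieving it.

Every bag has size at most 3, so the width is 3 − 1 = 2 and tw(G) ≤ 2. For the lower bound, G contains the cycle 0–6–5–4–3–2–1–0, so G is not a forest; only forests have treewidth ≤ 1, hence tw(G) ≥ 2. Hence tw(G) = 2 exactly.

Treewidth 2.
Bags: B1 = {0, 5, 6}  B2 = {0, 4, 5}  B3 = {0, 3, 4}  B4 = {0, 2, 3}  B5 = {0, 1, 2}
Tree: B1–B2, B2–B3, B3–B4, B4–B5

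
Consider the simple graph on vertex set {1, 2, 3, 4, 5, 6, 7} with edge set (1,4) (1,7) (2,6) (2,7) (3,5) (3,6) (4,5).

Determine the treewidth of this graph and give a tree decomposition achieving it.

The largest bag has 3 vertices, giving width 2; this decomposition certifies tw(G) ≤ 2. Since 5–3–6–2–7–1–4–5 is a cycle in G, G is not acyclic. Forests are exactly the graphs of treewidth ≤ 1, so tw(G) ≥ 2. Therefore the treewidth is 2.

Treewidth 2.
One optimal decomposition is:
Bags: B1 = {3, 5, 6}  B2 = {2, 5, 6}  B3 = {2, 5, 7}  B4 = {1, 5, 7}  B5 = {1, 4, 5}
Tree: B1–B2, B2–B3, B3–B4, B4–B5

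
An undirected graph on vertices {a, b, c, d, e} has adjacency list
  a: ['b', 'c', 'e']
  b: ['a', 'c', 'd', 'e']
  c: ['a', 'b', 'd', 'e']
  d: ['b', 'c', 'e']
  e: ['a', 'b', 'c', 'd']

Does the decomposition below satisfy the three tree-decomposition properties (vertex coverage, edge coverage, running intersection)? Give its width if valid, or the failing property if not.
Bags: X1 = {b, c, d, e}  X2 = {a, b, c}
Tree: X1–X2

A tree decomposition must satisfy three properties: every vertex lies in some bag; for every edge, both endpoints lie together in some bag; and for every vertex, the bags containing it form a connected subtree. Here edge (e,a) lies in no bag, so the decomposition is invalid.

No — edge (e,a) lies in no bag.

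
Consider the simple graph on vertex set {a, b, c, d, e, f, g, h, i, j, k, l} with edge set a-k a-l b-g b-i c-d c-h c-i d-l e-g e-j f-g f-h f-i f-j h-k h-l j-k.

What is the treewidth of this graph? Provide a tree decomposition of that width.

Treewidth 3.
One optimal decomposition is:
Bags: B1 = {a, d, k, l}  B2 = {d, h, k, l}  B3 = {c, d, h, k}  B4 = {c, h, j, k}  B5 = {c, f, h, j}  B6 = {c, f, i, j}  B7 = {e, f, i, j}  B8 = {e, f, g, i}  B9 = {b, e, g, i}
Tree: B1–B2, B2–B3, B3–B4, B4–B5, B5–B6, B6–B7, B7–B8, B8–B9

Every bag has size at most 4, so the width is 4 − 1 = 3 and tw(G) ≤ 3. For the lower bound: the 4 vertex sets {a,d,l}, {k}, {h}, {c,f,i,j} are disjoint, each induces a connected subgraph, and every pair is joined by at least one edge of G. Contracting each set to a single vertex therefore yields K_{4} as a minor, and since treewidth is minor-monotone, tw(G) ≥ tw(K_{4}) = 3. Hence tw(G) = 3 exactly.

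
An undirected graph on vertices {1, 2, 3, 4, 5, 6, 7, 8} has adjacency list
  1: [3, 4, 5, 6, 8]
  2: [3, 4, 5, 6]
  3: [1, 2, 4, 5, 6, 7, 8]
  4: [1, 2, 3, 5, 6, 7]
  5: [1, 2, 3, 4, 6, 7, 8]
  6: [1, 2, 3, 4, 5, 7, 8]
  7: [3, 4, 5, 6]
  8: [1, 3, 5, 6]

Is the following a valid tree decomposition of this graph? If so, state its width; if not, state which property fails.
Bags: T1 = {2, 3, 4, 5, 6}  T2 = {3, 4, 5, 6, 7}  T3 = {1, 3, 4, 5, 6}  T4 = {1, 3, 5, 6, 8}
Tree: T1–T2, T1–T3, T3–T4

Vertex coverage: the bags together contain {1, 2, 3, 4, 5, 6, 7, 8}, the full vertex set. Edge coverage: each edge of G has both endpoints in at least one bag. Running intersection: for every vertex, the bags containing it form a connected subtree. All three properties hold, so this is a valid tree decomposition of width max|bag| − 1 = 4, and hence tw(G) ≤ 4.

Yes; width 4.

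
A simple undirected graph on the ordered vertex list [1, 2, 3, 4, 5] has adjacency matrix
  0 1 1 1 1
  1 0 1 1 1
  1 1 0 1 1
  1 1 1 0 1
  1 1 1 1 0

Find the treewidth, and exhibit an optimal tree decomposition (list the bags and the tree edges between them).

Treewidth 4.
Bags: B1 = {1, 2, 3, 4, 5}
Tree: (single bag)

A single bag containing all 5 vertices is trivially a valid decomposition of width 4. Conversely, {1, 2, 3, 4, 5} is a clique of size 5, and the vertices of any clique must share a bag in every tree decomposition; so some bag has ≥ 5 vertices and tw(G) ≥ 4. Therefore the treewidth is 4.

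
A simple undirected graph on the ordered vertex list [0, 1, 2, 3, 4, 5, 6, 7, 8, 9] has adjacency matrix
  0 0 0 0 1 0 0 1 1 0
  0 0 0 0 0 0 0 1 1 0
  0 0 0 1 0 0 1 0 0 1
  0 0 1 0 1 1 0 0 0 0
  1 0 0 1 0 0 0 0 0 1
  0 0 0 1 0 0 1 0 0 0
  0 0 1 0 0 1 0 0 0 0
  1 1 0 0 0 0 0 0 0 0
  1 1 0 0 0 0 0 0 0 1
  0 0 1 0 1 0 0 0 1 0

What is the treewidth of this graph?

A width-2 tree decomposition is:
Bags: B1 = {2, 5, 6}  B2 = {2, 3, 5}  B3 = {2, 3, 9}  B4 = {3, 4, 9}  B5 = {4, 8, 9}  B6 = {0, 4, 8}  B7 = {0, 1, 8}  B8 = {0, 1, 7}
Tree: B1–B2, B2–B3, B3–B4, B4–B5, B5–B6, B6–B7, B7–B8
Each bag holds 3 vertices, so the decomposition has width 2, which upper-bounds the treewidth. For the lower bound, G contains the cycle 6–5–3–2–6, so G is not a forest; only forests have treewidth ≤ 1, hence tw(G) ≥ 2. Therefore the treewidth is 2.

2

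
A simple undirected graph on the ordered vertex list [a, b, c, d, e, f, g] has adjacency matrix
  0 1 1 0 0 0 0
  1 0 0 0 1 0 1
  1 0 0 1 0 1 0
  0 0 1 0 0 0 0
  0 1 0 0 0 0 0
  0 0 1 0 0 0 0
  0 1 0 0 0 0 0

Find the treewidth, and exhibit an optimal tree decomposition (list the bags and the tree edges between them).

Treewidth 1.
One such decomposition:
Bags: B1 = {a, b}  B2 = {a, c}  B3 = {b, e}  B4 = {c, f}  B5 = {b, g}  B6 = {c, d}
Tree: B1–B2, B1–B3, B2–B4, B3–B5, B4–B6

Each bag holds 2 vertices, so the decomposition has width 1, which upper-bounds the treewidth. Since G has at least one edge (e.g. a–b), it is not an edgeless graph, so tw(G) ≥ 1. Hence tw(G) = 1 exactly.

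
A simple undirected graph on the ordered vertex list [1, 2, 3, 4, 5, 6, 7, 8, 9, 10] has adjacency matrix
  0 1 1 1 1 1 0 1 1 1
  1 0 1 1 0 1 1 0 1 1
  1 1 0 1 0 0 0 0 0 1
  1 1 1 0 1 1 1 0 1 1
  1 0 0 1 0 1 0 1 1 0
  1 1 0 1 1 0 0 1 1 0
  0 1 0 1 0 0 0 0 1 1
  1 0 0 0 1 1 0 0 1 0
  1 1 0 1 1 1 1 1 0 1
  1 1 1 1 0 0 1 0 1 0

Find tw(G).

4

A width-4 tree decomposition is:
Bags: B1 = {1, 2, 4, 9, 10}  B2 = {1, 2, 4, 6, 9}  B3 = {2, 4, 7, 9, 10}  B4 = {1, 2, 3, 4, 10}  B5 = {1, 4, 5, 6, 9}  B6 = {1, 5, 6, 8, 9}
Tree: B1–B2, B1–B3, B1–B4, B2–B5, B5–B6
The largest bag has 5 vertices, giving width 4; this decomposition certifies tw(G) ≤ 4. On the other hand G contains the 5-clique {1, 5, 6, 8, 9}. A clique must lie in a single bag of any decomposition, so no decomposition can have width below 4. The upper and lower bounds meet at 4, so that is the treewidth.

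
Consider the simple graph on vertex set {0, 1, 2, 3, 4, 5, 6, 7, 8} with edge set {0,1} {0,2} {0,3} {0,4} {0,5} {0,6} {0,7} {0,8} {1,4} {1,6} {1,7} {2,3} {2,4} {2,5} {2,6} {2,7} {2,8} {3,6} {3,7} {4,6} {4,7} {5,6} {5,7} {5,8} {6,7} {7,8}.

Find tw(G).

4

A width-4 tree decomposition is:
Bags: B1 = {0, 2, 4, 6, 7}  B2 = {0, 2, 5, 6, 7}  B3 = {0, 2, 5, 7, 8}  B4 = {0, 2, 3, 6, 7}  B5 = {0, 1, 4, 6, 7}
Tree: B1–B2, B2–B3, B2–B4, B1–B5
Every bag has size at most 5, so the width is 5 − 1 = 4 and tw(G) ≤ 4. Conversely, {0, 1, 4, 6, 7} is a clique of size 5, and the vertices of any clique must share a bag in every tree decomposition; so some bag has ≥ 5 vertices and tw(G) ≥ 4. Therefore the treewidth is 4.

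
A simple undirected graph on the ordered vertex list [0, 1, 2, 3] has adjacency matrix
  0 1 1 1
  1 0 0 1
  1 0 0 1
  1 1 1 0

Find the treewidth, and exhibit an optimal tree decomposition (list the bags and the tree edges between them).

Each bag holds 3 vertices, so the decomposition has width 2, which upper-bounds the treewidth. Conversely, {0, 1, 3} is a clique of size 3, and the vertices of any clique must share a bag in every tree decomposition; so some bag has ≥ 3 vertices and tw(G) ≥ 2. Combining the bounds, tw(G) = 2.

Treewidth 2.
One such decomposition:
Bags: B1 = {0, 1, 3}  B2 = {0, 2, 3}
Tree: B1–B2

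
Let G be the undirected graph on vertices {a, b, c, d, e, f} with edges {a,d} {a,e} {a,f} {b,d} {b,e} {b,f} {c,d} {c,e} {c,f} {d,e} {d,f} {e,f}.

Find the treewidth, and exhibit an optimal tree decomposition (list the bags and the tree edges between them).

Each bag holds 4 vertices, so the decomposition has width 3, which upper-bounds the treewidth. On the other hand G contains the 4-clique {c, d, e, f}. A clique must lie in a single bag of any decomposition, so no decomposition can have width below 3. The upper and lower bounds meet at 3, so that is the treewidth.

Treewidth 3.
One optimal decomposition is:
Bags: B1 = {c, d, e, f}  B2 = {a, d, e, f}  B3 = {b, d, e, f}
Tree: B1–B2, B1–B3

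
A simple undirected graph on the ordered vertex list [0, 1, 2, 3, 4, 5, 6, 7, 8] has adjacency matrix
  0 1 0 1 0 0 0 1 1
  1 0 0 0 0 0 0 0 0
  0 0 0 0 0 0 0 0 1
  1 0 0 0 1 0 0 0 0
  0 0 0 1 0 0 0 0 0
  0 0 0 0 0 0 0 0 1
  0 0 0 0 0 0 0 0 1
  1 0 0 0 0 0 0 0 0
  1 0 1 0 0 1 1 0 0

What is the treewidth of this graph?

A width-1 tree decomposition is:
Bags: B1 = {0, 3}  B2 = {0, 8}  B3 = {6, 8}  B4 = {0, 7}  B5 = {5, 8}  B6 = {3, 4}  B7 = {0, 1}  B8 = {2, 8}
Tree: B1–B2, B2–B3, B1–B4, B2–B5, B1–B6, B1–B7, B2–B8
Every bag has size at most 2, so the width is 2 − 1 = 1 and tw(G) ≤ 1. Any graph with an edge has treewidth ≥ 1, and G has the edge 3–0. Hence tw(G) = 1 exactly.

1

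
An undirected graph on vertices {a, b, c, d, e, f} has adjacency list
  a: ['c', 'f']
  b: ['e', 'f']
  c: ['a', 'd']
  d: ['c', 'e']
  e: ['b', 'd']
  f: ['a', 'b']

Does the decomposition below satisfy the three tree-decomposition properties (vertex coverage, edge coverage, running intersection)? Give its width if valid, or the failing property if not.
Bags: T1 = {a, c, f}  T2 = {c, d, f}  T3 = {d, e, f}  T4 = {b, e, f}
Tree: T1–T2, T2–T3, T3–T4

Every vertex of G appears in some bag (union = {a, b, c, d, e, f}); every edge is covered by a bag; and for each vertex v the set of bags containing v is connected in the bag tree. The decomposition is therefore valid. The largest bag has 3 vertices, so the width is 2.

Yes; width 2.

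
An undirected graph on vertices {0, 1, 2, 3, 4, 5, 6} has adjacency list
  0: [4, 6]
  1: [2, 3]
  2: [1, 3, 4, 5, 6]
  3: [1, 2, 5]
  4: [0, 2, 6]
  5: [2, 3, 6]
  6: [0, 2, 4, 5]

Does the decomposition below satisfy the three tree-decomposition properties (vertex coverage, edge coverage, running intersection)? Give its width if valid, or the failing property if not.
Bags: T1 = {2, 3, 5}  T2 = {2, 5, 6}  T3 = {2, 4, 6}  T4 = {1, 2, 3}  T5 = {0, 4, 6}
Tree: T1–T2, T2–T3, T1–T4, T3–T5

Yes; width 2.

Checking the three conditions: (i) the bags cover all of {0, 1, 2, 3, 4, 5, 6}; (ii) for each edge, some bag contains both endpoints; (iii) the bags containing any fixed vertex form a subtree. All hold, so the decomposition is valid with width 3 − 1 = 2.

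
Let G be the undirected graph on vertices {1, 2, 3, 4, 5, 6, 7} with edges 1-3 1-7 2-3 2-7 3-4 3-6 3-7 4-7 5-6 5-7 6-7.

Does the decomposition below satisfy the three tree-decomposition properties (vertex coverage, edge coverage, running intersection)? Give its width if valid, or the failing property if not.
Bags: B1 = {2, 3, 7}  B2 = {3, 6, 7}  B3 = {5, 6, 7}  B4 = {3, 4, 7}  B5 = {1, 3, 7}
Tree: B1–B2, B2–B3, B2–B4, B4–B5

Checking the three conditions: (i) the bags cover all of {1, 2, 3, 4, 5, 6, 7}; (ii) for each edge, some bag contains both endpoints; (iii) the bags containing any fixed vertex form a subtree. All hold, so the decomposition is valid with width 3 − 1 = 2.

Yes; width 2.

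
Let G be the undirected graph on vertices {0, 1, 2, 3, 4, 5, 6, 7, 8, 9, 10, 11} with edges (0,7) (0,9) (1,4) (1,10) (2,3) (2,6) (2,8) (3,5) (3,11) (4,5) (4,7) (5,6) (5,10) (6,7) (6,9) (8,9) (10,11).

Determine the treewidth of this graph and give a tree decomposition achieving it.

Each bag holds 4 vertices, so the decomposition has width 3, which upper-bounds the treewidth. For the lower bound: the 4 vertex sets {0,8,9}, {7}, {6}, {2,3,4,5} are disjoint, each induces a connected subgraph, and every pair is joined by at least one edge of G. Contracting each set to a single vertex therefore yields K_{4} as a minor, and since treewidth is minor-monotone, tw(G) ≥ tw(K_{4}) = 3. Hence tw(G) = 3 exactly.

Treewidth 3.
One such decomposition:
Bags: B1 = {0, 7, 8, 9}  B2 = {6, 7, 8, 9}  B3 = {2, 6, 7, 8}  B4 = {2, 4, 6, 7}  B5 = {2, 4, 5, 6}  B6 = {2, 3, 4, 5}  B7 = {1, 3, 4, 5}  B8 = {1, 3, 5, 10}  B9 = {1, 3, 10, 11}
Tree: B1–B2, B2–B3, B3–B4, B4–B5, B5–B6, B6–B7, B7–B8, B8–B9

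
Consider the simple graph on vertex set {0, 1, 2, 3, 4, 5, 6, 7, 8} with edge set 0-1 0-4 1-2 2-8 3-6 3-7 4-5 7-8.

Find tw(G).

1

A width-1 tree decomposition is:
Bags: B1 = {3, 6}  B2 = {3, 7}  B3 = {7, 8}  B4 = {2, 8}  B5 = {1, 2}  B6 = {0, 1}  B7 = {0, 4}  B8 = {4, 5}
Tree: B1–B2, B2–B3, B3–B4, B4–B5, B5–B6, B6–B7, B7–B8
Every bag has size at most 2, so the width is 2 − 1 = 1 and tw(G) ≤ 1. Any graph with an edge has treewidth ≥ 1, and G has the edge 6–3. Therefore the treewidth is 1.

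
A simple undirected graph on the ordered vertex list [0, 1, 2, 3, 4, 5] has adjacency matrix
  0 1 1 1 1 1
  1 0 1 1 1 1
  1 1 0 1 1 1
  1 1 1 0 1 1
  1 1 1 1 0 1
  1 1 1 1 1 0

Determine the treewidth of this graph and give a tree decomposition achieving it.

A single bag containing all 6 vertices is trivially a valid decomposition of width 5. For the lower bound, the 6 vertices {0, 1, 2, 3, 4, 5} are pairwise adjacent, and any tree decomposition puts a clique entirely inside one bag — forcing width ≥ 5. The upper and lower bounds meet at 5, so that is the treewidth.

Treewidth 5.
One such decomposition:
Bags: B1 = {0, 1, 2, 3, 4, 5}
Tree: (single bag)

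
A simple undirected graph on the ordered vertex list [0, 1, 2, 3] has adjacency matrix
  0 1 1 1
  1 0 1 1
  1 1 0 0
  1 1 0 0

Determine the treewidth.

A width-2 tree decomposition is:
Bags: B1 = {0, 1, 3}  B2 = {0, 1, 2}
Tree: B1–B2
Each bag holds 3 vertices, so the decomposition has width 2, which upper-bounds the treewidth. On the other hand G contains the 3-clique {0, 1, 2}. A clique must lie in a single bag of any decomposition, so no decomposition can have width below 2. The upper and lower bounds meet at 2, so that is the treewidth.

2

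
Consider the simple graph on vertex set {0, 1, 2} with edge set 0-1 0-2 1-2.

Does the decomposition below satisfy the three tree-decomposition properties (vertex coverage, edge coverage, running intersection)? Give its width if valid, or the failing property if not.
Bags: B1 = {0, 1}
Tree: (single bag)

A tree decomposition must satisfy three properties: every vertex lies in some bag; for every edge, both endpoints lie together in some bag; and for every vertex, the bags containing it form a connected subtree. Here vertex 2 appears in no bag, so the decomposition is invalid.

No — vertex 2 appears in no bag.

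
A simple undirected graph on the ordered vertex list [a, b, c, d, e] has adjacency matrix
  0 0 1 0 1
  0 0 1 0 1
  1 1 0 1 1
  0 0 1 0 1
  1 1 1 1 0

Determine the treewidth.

2

A width-2 tree decomposition is:
Bags: B1 = {c, d, e}  B2 = {b, c, e}  B3 = {a, c, e}
Tree: B1–B2, B2–B3
The largest bag has 3 vertices, giving width 2; this decomposition certifies tw(G) ≤ 2. Conversely, {c, d, e} is a clique of size 3, and the vertices of any clique must share a bag in every tree decomposition; so some bag has ≥ 3 vertices and tw(G) ≥ 2. Therefore the treewidth is 2.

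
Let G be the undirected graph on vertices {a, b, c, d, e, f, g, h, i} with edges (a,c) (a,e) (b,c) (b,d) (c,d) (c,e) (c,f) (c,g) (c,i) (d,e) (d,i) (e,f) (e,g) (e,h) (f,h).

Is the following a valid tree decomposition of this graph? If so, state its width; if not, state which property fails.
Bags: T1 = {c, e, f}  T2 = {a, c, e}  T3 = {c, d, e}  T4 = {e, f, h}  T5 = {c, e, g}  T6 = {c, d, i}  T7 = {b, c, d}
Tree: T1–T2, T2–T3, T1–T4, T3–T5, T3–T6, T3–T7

Checking the three conditions: (i) the bags cover all of {a, b, c, d, e, f, g, h, i}; (ii) for each edge, some bag contains both endpoints; (iii) the bags containing any fixed vertex form a subtree. All hold, so the decomposition is valid with width 3 − 1 = 2.

Yes; width 2.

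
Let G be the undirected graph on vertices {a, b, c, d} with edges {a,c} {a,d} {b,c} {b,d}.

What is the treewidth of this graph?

A width-2 tree decomposition is:
Bags: B1 = {b, c, d}  B2 = {a, c, d}
Tree: B1–B2
Each bag holds 3 vertices, so the decomposition has width 2, which upper-bounds the treewidth. Since c–b–d–a–c is a cycle in G, G is not acyclic. Forests are exactly the graphs of treewidth ≤ 1, so tw(G) ≥ 2. Therefore the treewidth is 2.

2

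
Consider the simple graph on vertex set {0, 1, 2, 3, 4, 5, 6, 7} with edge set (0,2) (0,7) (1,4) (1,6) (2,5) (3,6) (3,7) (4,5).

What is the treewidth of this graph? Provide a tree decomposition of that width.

Each bag holds 3 vertices, so the decomposition has width 2, which upper-bounds the treewidth. The edges 2–0–7–3–6–1–4–5–2 form a cycle, so G is not a tree and its treewidth is at least 2. Combining the bounds, tw(G) = 2.

Treewidth 2.
One optimal decomposition is:
Bags: B1 = {0, 2, 7}  B2 = {2, 3, 7}  B3 = {2, 3, 6}  B4 = {1, 2, 6}  B5 = {1, 2, 4}  B6 = {2, 4, 5}
Tree: B1–B2, B2–B3, B3–B4, B4–B5, B5–B6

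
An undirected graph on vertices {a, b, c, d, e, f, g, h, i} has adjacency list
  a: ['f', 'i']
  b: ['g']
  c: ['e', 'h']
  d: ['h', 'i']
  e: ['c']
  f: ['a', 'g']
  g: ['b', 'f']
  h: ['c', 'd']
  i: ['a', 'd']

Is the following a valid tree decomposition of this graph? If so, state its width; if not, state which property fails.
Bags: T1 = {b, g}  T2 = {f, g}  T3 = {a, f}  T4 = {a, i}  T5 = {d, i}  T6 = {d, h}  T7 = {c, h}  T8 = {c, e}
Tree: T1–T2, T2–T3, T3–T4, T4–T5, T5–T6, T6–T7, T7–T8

Every vertex of G appears in some bag (union = {a, b, c, d, e, f, g, h, i}); every edge is covered by a bag; and for each vertex v the set of bags containing v is connected in the bag tree. The decomposition is therefore valid. The largest bag has 2 vertices, so the width is 1.

Yes; width 1.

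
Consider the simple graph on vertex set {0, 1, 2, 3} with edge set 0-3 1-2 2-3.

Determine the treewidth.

1

A width-1 tree decomposition is:
Bags: B1 = {1, 2}  B2 = {2, 3}  B3 = {0, 3}
Tree: B1–B2, B2–B3
Every bag has size at most 2, so the width is 2 − 1 = 1 and tw(G) ≤ 1. Since G has at least one edge (e.g. 1–2), it is not an edgeless graph, so tw(G) ≥ 1. Combining the bounds, tw(G) = 1.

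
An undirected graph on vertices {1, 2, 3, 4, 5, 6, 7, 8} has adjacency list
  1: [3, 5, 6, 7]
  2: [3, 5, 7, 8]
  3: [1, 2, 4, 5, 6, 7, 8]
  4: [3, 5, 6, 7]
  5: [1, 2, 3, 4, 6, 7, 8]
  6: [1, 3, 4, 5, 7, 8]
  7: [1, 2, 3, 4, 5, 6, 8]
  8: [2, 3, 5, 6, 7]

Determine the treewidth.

A width-4 tree decomposition is:
Bags: B1 = {3, 4, 5, 6, 7}  B2 = {3, 5, 6, 7, 8}  B3 = {2, 3, 5, 7, 8}  B4 = {1, 3, 5, 6, 7}
Tree: B1–B2, B2–B3, B1–B4
The largest bag has 5 vertices, giving width 4; this decomposition certifies tw(G) ≤ 4. Conversely, {2, 3, 5, 7, 8} is a clique of size 5, and the vertices of any clique must share a bag in every tree decomposition; so some bag has ≥ 5 vertices and tw(G) ≥ 4. The upper and lower bounds meet at 4, so that is the treewidth.

4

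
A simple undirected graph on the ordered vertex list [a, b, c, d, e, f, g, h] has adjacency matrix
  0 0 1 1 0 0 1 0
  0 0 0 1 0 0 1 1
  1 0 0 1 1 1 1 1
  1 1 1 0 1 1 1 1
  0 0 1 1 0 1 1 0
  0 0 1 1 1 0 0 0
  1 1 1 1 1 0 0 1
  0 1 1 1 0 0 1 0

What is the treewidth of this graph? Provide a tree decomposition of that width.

The largest bag has 4 vertices, giving width 3; this decomposition certifies tw(G) ≤ 3. Conversely, {c, d, e, g} is a clique of size 4, and the vertices of any clique must share a bag in every tree decomposition; so some bag has ≥ 4 vertices and tw(G) ≥ 3. Therefore the treewidth is 3.

Treewidth 3.
One such decomposition:
Bags: B1 = {c, d, e, g}  B2 = {a, c, d, g}  B3 = {c, d, g, h}  B4 = {c, d, e, f}  B5 = {b, d, g, h}
Tree: B1–B2, B2–B3, B1–B4, B3–B5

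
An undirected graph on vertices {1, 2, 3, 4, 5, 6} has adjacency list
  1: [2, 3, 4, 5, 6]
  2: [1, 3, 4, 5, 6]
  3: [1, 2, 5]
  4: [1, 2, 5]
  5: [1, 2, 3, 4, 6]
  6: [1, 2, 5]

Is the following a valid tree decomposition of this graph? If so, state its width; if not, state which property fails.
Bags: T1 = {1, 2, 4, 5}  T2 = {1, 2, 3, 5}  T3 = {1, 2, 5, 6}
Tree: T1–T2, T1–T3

Yes; width 3.

Every vertex of G appears in some bag (union = {1, 2, 3, 4, 5, 6}); every edge is covered by a bag; and for each vertex v the set of bags containing v is connected in the bag tree. The decomposition is therefore valid. The largest bag has 4 vertices, so the width is 3.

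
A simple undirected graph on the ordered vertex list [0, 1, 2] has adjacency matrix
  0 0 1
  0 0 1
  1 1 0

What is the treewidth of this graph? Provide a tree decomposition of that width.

Treewidth 1.
One such decomposition:
Bags: B1 = {1, 2}  B2 = {0, 2}
Tree: B1–B2

The largest bag has 2 vertices, giving width 1; this decomposition certifies tw(G) ≤ 1. Since G has at least one edge (e.g. 2–1), it is not an edgeless graph, so tw(G) ≥ 1. Combining the bounds, tw(G) = 1.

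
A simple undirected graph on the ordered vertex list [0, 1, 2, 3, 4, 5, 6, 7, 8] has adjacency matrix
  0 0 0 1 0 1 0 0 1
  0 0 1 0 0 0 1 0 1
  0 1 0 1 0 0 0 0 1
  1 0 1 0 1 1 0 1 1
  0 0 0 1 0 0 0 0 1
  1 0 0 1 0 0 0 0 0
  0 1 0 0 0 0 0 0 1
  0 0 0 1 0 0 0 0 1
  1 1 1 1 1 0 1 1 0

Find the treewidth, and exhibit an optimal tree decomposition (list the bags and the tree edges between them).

Treewidth 2.
One optimal decomposition is:
Bags: B1 = {0, 3, 8}  B2 = {2, 3, 8}  B3 = {0, 3, 5}  B4 = {1, 2, 8}  B5 = {1, 6, 8}  B6 = {3, 7, 8}  B7 = {3, 4, 8}
Tree: B1–B2, B1–B3, B2–B4, B4–B5, B2–B6, B1–B7

Every bag has size at most 3, so the width is 3 − 1 = 2 and tw(G) ≤ 2. Conversely, {1, 2, 8} is a clique of size 3, and the vertices of any clique must share a bag in every tree decomposition; so some bag has ≥ 3 vertices and tw(G) ≥ 2. Therefore the treewidth is 2.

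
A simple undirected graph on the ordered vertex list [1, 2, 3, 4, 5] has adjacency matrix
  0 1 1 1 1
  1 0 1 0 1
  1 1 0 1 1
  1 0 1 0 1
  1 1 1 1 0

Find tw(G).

A width-3 tree decomposition is:
Bags: B1 = {1, 2, 3, 5}  B2 = {1, 3, 4, 5}
Tree: B1–B2
Each bag holds 4 vertices, so the decomposition has width 3, which upper-bounds the treewidth. On the other hand G contains the 4-clique {1, 2, 3, 5}. A clique must lie in a single bag of any decomposition, so no decomposition can have width below 3. Combining the bounds, tw(G) = 3.

3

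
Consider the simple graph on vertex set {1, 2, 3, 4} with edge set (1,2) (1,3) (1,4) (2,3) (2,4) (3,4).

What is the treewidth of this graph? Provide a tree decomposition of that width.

Treewidth 3.
One such decomposition:
Bags: B1 = {1, 2, 3, 4}
Tree: (single bag)

With just one bag of size 4, the width is 4 − 1 = 3, so tw(G) ≤ 3. Conversely, {1, 2, 3, 4} is a clique of size 4, and the vertices of any clique must share a bag in every tree decomposition; so some bag has ≥ 4 vertices and tw(G) ≥ 3. The upper and lower bounds meet at 3, so that is the treewidth.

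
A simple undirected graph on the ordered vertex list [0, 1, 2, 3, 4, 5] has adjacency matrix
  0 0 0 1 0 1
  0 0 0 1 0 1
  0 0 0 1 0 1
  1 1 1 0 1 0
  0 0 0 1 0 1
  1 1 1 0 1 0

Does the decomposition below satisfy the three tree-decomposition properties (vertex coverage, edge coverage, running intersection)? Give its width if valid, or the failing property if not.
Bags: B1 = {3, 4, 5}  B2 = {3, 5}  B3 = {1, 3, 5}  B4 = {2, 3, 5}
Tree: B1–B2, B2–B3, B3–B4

A tree decomposition must satisfy three properties: every vertex lies in some bag; for every edge, both endpoints lie together in some bag; and for every vertex, the bags containing it form a connected subtree. Here vertex 0 appears in no bag, so the decomposition is invalid.

No — vertex 0 appears in no bag.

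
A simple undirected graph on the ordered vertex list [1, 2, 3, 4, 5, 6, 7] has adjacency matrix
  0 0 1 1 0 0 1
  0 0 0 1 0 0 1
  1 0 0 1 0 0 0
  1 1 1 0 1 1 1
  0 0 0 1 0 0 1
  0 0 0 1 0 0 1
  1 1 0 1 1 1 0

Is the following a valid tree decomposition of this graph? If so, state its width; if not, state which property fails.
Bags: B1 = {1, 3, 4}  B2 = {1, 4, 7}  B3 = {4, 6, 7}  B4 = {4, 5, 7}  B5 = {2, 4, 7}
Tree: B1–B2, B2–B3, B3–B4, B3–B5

Vertex coverage: the bags together contain {1, 2, 3, 4, 5, 6, 7}, the full vertex set. Edge coverage: each edge of G has both endpoints in at least one bag. Running intersection: for every vertex, the bags containing it form a connected subtree. All three properties hold, so this is a valid tree decomposition of width max|bag| − 1 = 2, and hence tw(G) ≤ 2.

Yes; width 2.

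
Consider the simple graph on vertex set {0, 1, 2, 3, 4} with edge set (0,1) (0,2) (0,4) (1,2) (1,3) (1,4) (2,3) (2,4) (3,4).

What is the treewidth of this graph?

A width-3 tree decomposition is:
Bags: B1 = {1, 2, 3, 4}  B2 = {0, 1, 2, 4}
Tree: B1–B2
The largest bag has 4 vertices, giving width 3; this decomposition certifies tw(G) ≤ 3. For the lower bound, the 4 vertices {0, 1, 2, 4} are pairwise adjacent, and any tree decomposition puts a clique entirely inside one bag — forcing width ≥ 3. Hence tw(G) = 3 exactly.

3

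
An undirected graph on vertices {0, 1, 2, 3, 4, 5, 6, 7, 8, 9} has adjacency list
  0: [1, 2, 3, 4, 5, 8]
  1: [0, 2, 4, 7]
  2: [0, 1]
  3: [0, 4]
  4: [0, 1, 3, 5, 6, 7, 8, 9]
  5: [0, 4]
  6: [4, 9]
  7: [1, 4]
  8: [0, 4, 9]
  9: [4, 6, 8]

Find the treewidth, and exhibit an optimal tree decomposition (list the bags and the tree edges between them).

Treewidth 2.
One optimal decomposition is:
Bags: B1 = {0, 3, 4}  B2 = {0, 1, 4}  B3 = {1, 4, 7}  B4 = {0, 4, 8}  B5 = {4, 8, 9}  B6 = {4, 6, 9}  B7 = {0, 4, 5}  B8 = {0, 1, 2}
Tree: B1–B2, B2–B3, B2–B4, B4–B5, B5–B6, B4–B7, B2–B8

Every bag has size at most 3, so the width is 3 − 1 = 2 and tw(G) ≤ 2. On the other hand G contains the 3-clique {0, 1, 2}. A clique must lie in a single bag of any decomposition, so no decomposition can have width below 2. Combining the bounds, tw(G) = 2.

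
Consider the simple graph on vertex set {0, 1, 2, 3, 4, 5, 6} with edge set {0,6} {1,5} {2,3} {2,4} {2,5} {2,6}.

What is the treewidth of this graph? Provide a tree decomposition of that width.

The largest bag has 2 vertices, giving width 1; this decomposition certifies tw(G) ≤ 1. Any graph with an edge has treewidth ≥ 1, and G has the edge 0–6. The upper and lower bounds meet at 1, so that is the treewidth.

Treewidth 1.
One optimal decomposition is:
Bags: B1 = {0, 6}  B2 = {2, 6}  B3 = {2, 5}  B4 = {2, 4}  B5 = {1, 5}  B6 = {2, 3}
Tree: B1–B2, B2–B3, B3–B4, B3–B5, B4–B6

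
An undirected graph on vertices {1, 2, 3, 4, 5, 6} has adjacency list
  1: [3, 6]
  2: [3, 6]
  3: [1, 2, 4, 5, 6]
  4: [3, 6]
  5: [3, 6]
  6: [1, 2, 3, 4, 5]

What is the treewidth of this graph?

2

A width-2 tree decomposition is:
Bags: B1 = {3, 4, 6}  B2 = {2, 3, 6}  B3 = {3, 5, 6}  B4 = {1, 3, 6}
Tree: B1–B2, B2–B3, B1–B4
Every bag has size at most 3, so the width is 3 − 1 = 2 and tw(G) ≤ 2. Conversely, {1, 3, 6} is a clique of size 3, and the vertices of any clique must share a bag in every tree decomposition; so some bag has ≥ 3 vertices and tw(G) ≥ 2. Hence tw(G) = 2 exactly.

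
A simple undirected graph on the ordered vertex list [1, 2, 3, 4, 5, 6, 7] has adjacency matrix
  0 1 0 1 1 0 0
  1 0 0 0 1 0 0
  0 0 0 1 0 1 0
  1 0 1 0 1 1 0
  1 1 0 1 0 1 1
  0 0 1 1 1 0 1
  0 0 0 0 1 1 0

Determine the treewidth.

A width-2 tree decomposition is:
Bags: B1 = {4, 5, 6}  B2 = {1, 4, 5}  B3 = {5, 6, 7}  B4 = {1, 2, 5}  B5 = {3, 4, 6}
Tree: B1–B2, B1–B3, B2–B4, B1–B5
Every bag has size at most 3, so the width is 3 − 1 = 2 and tw(G) ≤ 2. Conversely, {3, 4, 6} is a clique of size 3, and the vertices of any clique must share a bag in every tree decomposition; so some bag has ≥ 3 vertices and tw(G) ≥ 2. Hence tw(G) = 2 exactly.

2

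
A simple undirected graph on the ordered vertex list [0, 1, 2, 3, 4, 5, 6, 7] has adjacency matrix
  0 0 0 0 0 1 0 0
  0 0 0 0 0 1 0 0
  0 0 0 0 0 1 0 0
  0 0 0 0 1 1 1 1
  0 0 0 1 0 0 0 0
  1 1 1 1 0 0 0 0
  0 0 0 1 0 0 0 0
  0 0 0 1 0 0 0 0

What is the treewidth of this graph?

1

A width-1 tree decomposition is:
Bags: B1 = {1, 5}  B2 = {2, 5}  B3 = {3, 5}  B4 = {3, 7}  B5 = {0, 5}  B6 = {3, 6}  B7 = {3, 4}
Tree: B1–B2, B1–B3, B3–B4, B1–B5, B4–B6, B6–B7
The largest bag has 2 vertices, giving width 1; this decomposition certifies tw(G) ≤ 1. Any graph with an edge has treewidth ≥ 1, and G has the edge 5–1. Hence tw(G) = 1 exactly.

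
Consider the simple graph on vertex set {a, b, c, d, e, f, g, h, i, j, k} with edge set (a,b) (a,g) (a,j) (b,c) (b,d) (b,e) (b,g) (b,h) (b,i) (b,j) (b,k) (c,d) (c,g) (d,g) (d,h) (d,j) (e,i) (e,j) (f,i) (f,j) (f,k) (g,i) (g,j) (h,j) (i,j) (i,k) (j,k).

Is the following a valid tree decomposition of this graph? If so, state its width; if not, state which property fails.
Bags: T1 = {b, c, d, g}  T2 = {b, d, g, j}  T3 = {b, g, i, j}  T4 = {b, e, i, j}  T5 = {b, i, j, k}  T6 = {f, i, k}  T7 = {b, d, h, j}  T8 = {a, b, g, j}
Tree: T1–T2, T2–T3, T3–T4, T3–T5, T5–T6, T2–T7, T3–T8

A tree decomposition must satisfy three properties: every vertex lies in some bag; for every edge, both endpoints lie together in some bag; and for every vertex, the bags containing it form a connected subtree. Here edge (j,f) lies in no bag, so the decomposition is invalid.

No — edge (j,f) lies in no bag.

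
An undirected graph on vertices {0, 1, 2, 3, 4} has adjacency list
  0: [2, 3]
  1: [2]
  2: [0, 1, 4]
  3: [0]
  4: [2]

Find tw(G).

1

A width-1 tree decomposition is:
Bags: B1 = {0, 3}  B2 = {0, 2}  B3 = {2, 4}  B4 = {1, 2}
Tree: B1–B2, B2–B3, B2–B4
Each bag holds 2 vertices, so the decomposition has width 1, which upper-bounds the treewidth. Any graph with an edge has treewidth ≥ 1, and G has the edge 0–3. Combining the bounds, tw(G) = 1.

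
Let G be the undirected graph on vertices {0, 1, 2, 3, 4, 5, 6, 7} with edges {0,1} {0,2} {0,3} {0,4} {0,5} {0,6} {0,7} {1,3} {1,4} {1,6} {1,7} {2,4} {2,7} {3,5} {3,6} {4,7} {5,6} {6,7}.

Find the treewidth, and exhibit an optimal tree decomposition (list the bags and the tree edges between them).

Treewidth 3.
One such decomposition:
Bags: B1 = {0, 1, 3, 6}  B2 = {0, 1, 6, 7}  B3 = {0, 1, 4, 7}  B4 = {0, 3, 5, 6}  B5 = {0, 2, 4, 7}
Tree: B1–B2, B2–B3, B1–B4, B3–B5

Each bag holds 4 vertices, so the decomposition has width 3, which upper-bounds the treewidth. On the other hand G contains the 4-clique {0, 1, 4, 7}. A clique must lie in a single bag of any decomposition, so no decomposition can have width below 3. Hence tw(G) = 3 exactly.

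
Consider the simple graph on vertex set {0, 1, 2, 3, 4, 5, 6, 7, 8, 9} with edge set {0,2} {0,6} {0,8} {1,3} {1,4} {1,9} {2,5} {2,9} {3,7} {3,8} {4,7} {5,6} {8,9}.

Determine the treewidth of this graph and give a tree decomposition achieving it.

Treewidth 2.
Bags: B1 = {1, 4, 7}  B2 = {1, 3, 7}  B3 = {1, 3, 9}  B4 = {3, 8, 9}  B5 = {2, 8, 9}  B6 = {0, 2, 8}  B7 = {0, 2, 5}  B8 = {0, 5, 6}
Tree: B1–B2, B2–B3, B3–B4, B4–B5, B5–B6, B6–B7, B7–B8

Each bag holds 3 vertices, so the decomposition has width 2, which upper-bounds the treewidth. The edges 4–7–3–1–4 form a cycle, so G is not a tree and its treewidth is at least 2. Therefore the treewidth is 2.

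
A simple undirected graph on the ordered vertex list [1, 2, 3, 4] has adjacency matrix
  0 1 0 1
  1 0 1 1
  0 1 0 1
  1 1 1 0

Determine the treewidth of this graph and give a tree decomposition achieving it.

Treewidth 2.
One optimal decomposition is:
Bags: B1 = {1, 2, 4}  B2 = {2, 3, 4}
Tree: B1–B2

Every bag has size at most 3, so the width is 3 − 1 = 2 and tw(G) ≤ 2. For the lower bound, the 3 vertices {1, 2, 4} are pairwise adjacent, and any tree decomposition puts a clique entirely inside one bag — forcing width ≥ 2. Therefore the treewidth is 2.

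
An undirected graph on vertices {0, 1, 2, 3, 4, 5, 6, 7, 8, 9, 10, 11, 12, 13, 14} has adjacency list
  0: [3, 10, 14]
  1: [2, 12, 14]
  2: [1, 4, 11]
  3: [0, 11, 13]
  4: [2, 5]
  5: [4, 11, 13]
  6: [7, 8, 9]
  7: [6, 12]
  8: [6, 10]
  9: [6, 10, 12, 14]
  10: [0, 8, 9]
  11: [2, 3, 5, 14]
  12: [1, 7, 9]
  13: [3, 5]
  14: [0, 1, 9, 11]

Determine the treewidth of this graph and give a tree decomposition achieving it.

Treewidth 3.
Bags: B1 = {2, 4, 5, 13}  B2 = {2, 5, 11, 13}  B3 = {2, 3, 11, 13}  B4 = {1, 2, 3, 11}  B5 = {1, 3, 11, 14}  B6 = {0, 1, 3, 14}  B7 = {0, 1, 12, 14}  B8 = {0, 9, 12, 14}  B9 = {0, 9, 10, 12}  B10 = {7, 9, 10, 12}  B11 = {6, 7, 9, 10}  B12 = {6, 7, 8, 10}
Tree: B1–B2, B2–B3, B3–B4, B4–B5, B5–B6, B6–B7, B7–B8, B8–B9, B9–B10, B10–B11, B11–B12

Every bag has size at most 4, so the width is 4 − 1 = 3 and tw(G) ≤ 3. For the lower bound: the 4 vertex sets {4,5,13}, {2}, {11}, {0,1,3,14} are disjoint, each induces a connected subgraph, and every pair is joined by at least one edge of G. Contracting each set to a single vertex therefore yields K_{4} as a minor, and since treewidth is minor-monotone, tw(G) ≥ tw(K_{4}) = 3. Combining the bounds, tw(G) = 3.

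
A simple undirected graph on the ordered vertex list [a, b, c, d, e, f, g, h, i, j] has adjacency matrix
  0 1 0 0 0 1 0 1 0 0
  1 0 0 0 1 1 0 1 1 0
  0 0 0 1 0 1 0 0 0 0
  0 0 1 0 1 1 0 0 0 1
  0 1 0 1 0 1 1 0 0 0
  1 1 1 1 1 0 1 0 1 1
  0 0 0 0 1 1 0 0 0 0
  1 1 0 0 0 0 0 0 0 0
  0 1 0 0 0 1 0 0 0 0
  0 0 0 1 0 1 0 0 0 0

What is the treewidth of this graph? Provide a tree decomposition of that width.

Each bag holds 3 vertices, so the decomposition has width 2, which upper-bounds the treewidth. On the other hand G contains the 3-clique {a, b, h}. A clique must lie in a single bag of any decomposition, so no decomposition can have width below 2. Therefore the treewidth is 2.

Treewidth 2.
One optimal decomposition is:
Bags: B1 = {b, e, f}  B2 = {d, e, f}  B3 = {a, b, f}  B4 = {a, b, h}  B5 = {d, f, j}  B6 = {b, f, i}  B7 = {e, f, g}  B8 = {c, d, f}
Tree: B1–B2, B1–B3, B3–B4, B2–B5, B3–B6, B2–B7, B5–B8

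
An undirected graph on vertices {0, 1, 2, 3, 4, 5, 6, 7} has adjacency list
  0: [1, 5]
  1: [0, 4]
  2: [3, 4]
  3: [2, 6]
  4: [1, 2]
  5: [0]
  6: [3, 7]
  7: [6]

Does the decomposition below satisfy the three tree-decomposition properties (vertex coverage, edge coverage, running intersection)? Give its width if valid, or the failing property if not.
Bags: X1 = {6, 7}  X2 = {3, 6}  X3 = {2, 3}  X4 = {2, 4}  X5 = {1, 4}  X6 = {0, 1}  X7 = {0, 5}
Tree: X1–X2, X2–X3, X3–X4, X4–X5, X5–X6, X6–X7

Vertex coverage: the bags together contain {0, 1, 2, 3, 4, 5, 6, 7}, the full vertex set. Edge coverage: each edge of G has both endpoints in at least one bag. Running intersection: for every vertex, the bags containing it form a connected subtree. All three properties hold, so this is a valid tree decomposition of width max|bag| − 1 = 1, and hence tw(G) ≤ 1.

Yes; width 1.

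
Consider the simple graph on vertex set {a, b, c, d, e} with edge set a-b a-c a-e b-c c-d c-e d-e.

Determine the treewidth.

A width-2 tree decomposition is:
Bags: B1 = {a, c, e}  B2 = {c, d, e}  B3 = {a, b, c}
Tree: B1–B2, B1–B3
The largest bag has 3 vertices, giving width 2; this decomposition certifies tw(G) ≤ 2. Conversely, {c, d, e} is a clique of size 3, and the vertices of any clique must share a bag in every tree decomposition; so some bag has ≥ 3 vertices and tw(G) ≥ 2. Combining the bounds, tw(G) = 2.

2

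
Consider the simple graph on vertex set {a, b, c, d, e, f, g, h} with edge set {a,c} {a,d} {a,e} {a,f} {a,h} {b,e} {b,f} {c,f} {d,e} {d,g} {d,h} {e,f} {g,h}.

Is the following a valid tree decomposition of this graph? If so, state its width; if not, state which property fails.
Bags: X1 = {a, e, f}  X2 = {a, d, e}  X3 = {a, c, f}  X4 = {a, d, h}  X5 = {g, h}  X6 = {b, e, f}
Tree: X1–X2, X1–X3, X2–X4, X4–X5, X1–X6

A tree decomposition must satisfy three properties: every vertex lies in some bag; for every edge, both endpoints lie together in some bag; and for every vertex, the bags containing it form a connected subtree. Here edge (d,g) lies in no bag, so the decomposition is invalid.

No — edge (d,g) lies in no bag.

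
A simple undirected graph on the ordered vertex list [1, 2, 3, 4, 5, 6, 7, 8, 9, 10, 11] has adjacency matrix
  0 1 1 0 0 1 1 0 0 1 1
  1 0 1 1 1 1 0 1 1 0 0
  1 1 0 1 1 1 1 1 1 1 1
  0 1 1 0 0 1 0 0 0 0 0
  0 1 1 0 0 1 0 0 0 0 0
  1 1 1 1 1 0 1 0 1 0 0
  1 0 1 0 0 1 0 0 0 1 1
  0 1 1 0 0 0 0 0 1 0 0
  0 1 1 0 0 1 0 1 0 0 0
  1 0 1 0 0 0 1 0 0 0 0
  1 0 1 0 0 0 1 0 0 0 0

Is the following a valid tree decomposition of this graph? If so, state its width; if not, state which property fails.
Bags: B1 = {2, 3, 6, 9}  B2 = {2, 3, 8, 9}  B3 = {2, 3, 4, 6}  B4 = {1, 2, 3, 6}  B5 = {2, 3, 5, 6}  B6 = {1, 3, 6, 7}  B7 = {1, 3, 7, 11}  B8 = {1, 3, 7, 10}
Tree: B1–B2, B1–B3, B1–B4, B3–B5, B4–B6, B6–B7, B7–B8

Every vertex of G appears in some bag (union = {1, 2, 3, 4, 5, 6, 7, 8, 9, 10, 11}); every edge is covered by a bag; and for each vertex v the set of bags containing v is connected in the bag tree. The decomposition is therefore valid. The largest bag has 4 vertices, so the width is 3.

Yes; width 3.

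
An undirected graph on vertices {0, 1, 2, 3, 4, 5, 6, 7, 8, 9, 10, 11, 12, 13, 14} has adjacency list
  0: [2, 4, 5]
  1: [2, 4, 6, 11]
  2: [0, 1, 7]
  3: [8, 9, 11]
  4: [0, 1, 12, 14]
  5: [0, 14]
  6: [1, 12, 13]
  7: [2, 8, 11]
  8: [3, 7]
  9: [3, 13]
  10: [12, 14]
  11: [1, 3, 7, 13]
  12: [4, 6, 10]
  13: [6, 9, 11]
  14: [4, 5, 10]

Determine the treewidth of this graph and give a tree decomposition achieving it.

Every bag has size at most 4, so the width is 4 − 1 = 3 and tw(G) ≤ 3. For the lower bound: the 4 vertex sets {3,8,9}, {7}, {11}, {1,2,6,13} are disjoint, each induces a connected subgraph, and every pair is joined by at least one edge of G. Contracting each set to a single vertex therefore yields K_{4} as a minor, and since treewidth is minor-monotone, tw(G) ≥ tw(K_{4}) = 3. Hence tw(G) = 3 exactly.

Treewidth 3.
Bags: B1 = {3, 7, 8, 9}  B2 = {3, 7, 9, 11}  B3 = {7, 9, 11, 13}  B4 = {2, 7, 11, 13}  B5 = {1, 2, 11, 13}  B6 = {1, 2, 6, 13}  B7 = {0, 1, 2, 6}  B8 = {0, 1, 4, 6}  B9 = {0, 4, 6, 12}  B10 = {0, 4, 5, 12}  B11 = {4, 5, 12, 14}  B12 = {5, 10, 12, 14}
Tree: B1–B2, B2–B3, B3–B4, B4–B5, B5–B6, B6–B7, B7–B8, B8–B9, B9–B10, B10–B11, B11–B12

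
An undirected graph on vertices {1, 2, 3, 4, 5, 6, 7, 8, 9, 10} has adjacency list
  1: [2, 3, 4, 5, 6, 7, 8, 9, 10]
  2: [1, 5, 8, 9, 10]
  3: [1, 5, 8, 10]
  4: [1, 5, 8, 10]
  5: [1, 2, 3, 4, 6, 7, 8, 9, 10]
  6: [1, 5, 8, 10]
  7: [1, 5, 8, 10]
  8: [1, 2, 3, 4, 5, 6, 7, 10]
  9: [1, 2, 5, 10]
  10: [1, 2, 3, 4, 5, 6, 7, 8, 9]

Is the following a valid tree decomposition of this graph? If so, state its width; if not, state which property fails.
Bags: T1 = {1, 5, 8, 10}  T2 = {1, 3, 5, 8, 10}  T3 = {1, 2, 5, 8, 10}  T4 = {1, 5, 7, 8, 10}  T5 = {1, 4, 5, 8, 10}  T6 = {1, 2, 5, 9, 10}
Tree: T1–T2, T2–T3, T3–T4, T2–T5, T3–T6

No — vertex 6 appears in no bag.

A tree decomposition must satisfy three properties: every vertex lies in some bag; for every edge, both endpoints lie together in some bag; and for every vertex, the bags containing it form a connected subtree. Here vertex 6 appears in no bag, so the decomposition is invalid.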